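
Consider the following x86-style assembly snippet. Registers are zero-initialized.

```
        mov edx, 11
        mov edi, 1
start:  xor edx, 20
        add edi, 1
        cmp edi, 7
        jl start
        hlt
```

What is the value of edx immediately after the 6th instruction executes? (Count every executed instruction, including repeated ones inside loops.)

31

edx=11
edi=1
edx=11^20=31
edi=1+1=2
cmp edi, 7  (cmp 2,7)
jl start: taken
After step 6: edx = 31.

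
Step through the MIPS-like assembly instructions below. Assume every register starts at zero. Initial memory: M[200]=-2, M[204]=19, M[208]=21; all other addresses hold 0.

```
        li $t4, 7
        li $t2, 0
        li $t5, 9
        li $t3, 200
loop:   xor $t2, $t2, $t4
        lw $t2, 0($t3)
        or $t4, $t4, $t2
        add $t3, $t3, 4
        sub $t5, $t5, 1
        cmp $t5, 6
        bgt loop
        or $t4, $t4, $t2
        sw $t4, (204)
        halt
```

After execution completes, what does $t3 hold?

212

after li $t4, 7: $t4=7
after li $t2, 0: $t2=0
after li $t5, 9: $t5=9
after li $t3, 200: $t3=200
after xor $t2, $t2, $t4: $t2=0^7=7
after lw $t2, 0($t3): $t2=M[200]=-2
after or $t4, $t4, $t2: $t4=7|(-2)=-1
after add $t3, $t3, 4: $t3=200+4=204
after sub $t5, $t5, 1: $t5=9-1=8
cmp $t5, 6  (cmp 8,6)
bgt loop: taken
after xor $t2, $t2, $t4: $t2=(-2)^(-1)=1
after lw $t2, 0($t3): $t2=M[204]=19
after or $t4, $t4, $t2: $t4=(-1)|19=-1
after add $t3, $t3, 4: $t3=204+4=208
after sub $t5, $t5, 1: $t5=8-1=7
cmp $t5, 6  (cmp 7,6)
bgt loop: taken
after xor $t2, $t2, $t4: $t2=19^(-1)=-20
after lw $t2, 0($t3): $t2=M[208]=21
after or $t4, $t4, $t2: $t4=(-1)|21=-1
after add $t3, $t3, 4: $t3=208+4=212
after sub $t5, $t5, 1: $t5=7-1=6
cmp $t5, 6  (cmp 6,6)
bgt loop: not taken
after or $t4, $t4, $t2: $t4=(-1)|21=-1
sw $t4, (204) → M[204]=-1
halt.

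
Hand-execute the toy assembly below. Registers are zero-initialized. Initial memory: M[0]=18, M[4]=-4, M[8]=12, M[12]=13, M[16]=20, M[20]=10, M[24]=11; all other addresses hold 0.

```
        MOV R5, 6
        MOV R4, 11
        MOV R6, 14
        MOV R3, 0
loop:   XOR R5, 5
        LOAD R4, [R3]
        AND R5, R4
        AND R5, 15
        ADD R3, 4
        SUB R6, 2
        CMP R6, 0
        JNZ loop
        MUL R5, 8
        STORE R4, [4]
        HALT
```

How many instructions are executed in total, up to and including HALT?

R5=6
R4=11
R6=14
R3=0
R5=6^5=3
R4=M[0]=18
R5=3&18=2
R5=2&15=2
R3=0+4=4
R6=14-2=12
CMP R6, 0  (cmp 12,0)
JNZ loop: taken
R5=2^5=7
R4=M[4]=-4
R5=7&(-4)=4
R5=4&15=4
R3=4+4=8
R6=12-2=10
CMP R6, 0  (cmp 10,0)
JNZ loop: taken
R5=4^5=1
R4=M[8]=12
R5=1&12=0
R5=0&15=0
R3=8+4=12
R6=10-2=8
CMP R6, 0  (cmp 8,0)
JNZ loop: taken
R5=0^5=5
R4=M[12]=13
R5=5&13=5
R5=5&15=5
R3=12+4=16
R6=8-2=6
CMP R6, 0  (cmp 6,0)
JNZ loop: taken
R5=5^5=0
R4=M[16]=20
R5=0&20=0
R5=0&15=0
R3=16+4=20
R6=6-2=4
CMP R6, 0  (cmp 4,0)
JNZ loop: taken
R5=0^5=5
R4=M[20]=10
R5=5&10=0
R5=0&15=0
R3=20+4=24
R6=4-2=2
CMP R6, 0  (cmp 2,0)
JNZ loop: taken
R5=0^5=5
R4=M[24]=11
R5=5&11=1
R5=1&15=1
R3=24+4=28
R6=2-2=0
CMP R6, 0  (cmp 0,0)
JNZ loop: not taken
R5=1*8=8
STORE R4, [4] → M[4]=11
halt.
Total executed instructions: 63.

63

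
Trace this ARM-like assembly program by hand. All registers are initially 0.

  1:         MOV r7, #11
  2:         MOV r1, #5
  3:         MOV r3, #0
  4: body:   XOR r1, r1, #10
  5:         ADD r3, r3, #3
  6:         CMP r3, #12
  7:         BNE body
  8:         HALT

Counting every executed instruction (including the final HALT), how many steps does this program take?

after MOV r7, #11: r7=11
after MOV r1, #5: r1=5
after MOV r3, #0: r3=0
after XOR r1, r1, #10: r1=5^10=15
after ADD r3, r3, #3: r3=0+3=3
CMP r3, #12  (cmp 3,12)
BNE body: taken
after XOR r1, r1, #10: r1=15^10=5
after ADD r3, r3, #3: r3=3+3=6
CMP r3, #12  (cmp 6,12)
BNE body: taken
after XOR r1, r1, #10: r1=5^10=15
after ADD r3, r3, #3: r3=6+3=9
CMP r3, #12  (cmp 9,12)
BNE body: taken
after XOR r1, r1, #10: r1=15^10=5
after ADD r3, r3, #3: r3=9+3=12
CMP r3, #12  (cmp 12,12)
BNE body: not taken
halt.
Total executed instructions: 20.

20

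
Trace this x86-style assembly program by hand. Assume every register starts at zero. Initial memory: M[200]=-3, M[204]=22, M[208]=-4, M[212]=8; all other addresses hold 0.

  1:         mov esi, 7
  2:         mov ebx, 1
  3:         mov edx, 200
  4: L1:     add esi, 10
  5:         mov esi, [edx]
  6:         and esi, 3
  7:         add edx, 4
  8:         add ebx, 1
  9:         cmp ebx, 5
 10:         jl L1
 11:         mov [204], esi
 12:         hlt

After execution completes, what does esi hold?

esi=7
ebx=1
edx=200
esi=7+10=17
esi=M[200]=-3
esi=(-3)&3=1
edx=200+4=204
ebx=1+1=2
cmp ebx, 5  (cmp 2,5)
jl L1: taken
esi=1+10=11
esi=M[204]=22
esi=22&3=2
edx=204+4=208
ebx=2+1=3
cmp ebx, 5  (cmp 3,5)
jl L1: taken
esi=2+10=12
esi=M[208]=-4
esi=(-4)&3=0
edx=208+4=212
ebx=3+1=4
cmp ebx, 5  (cmp 4,5)
jl L1: taken
esi=0+10=10
esi=M[212]=8
esi=8&3=0
edx=212+4=216
ebx=4+1=5
cmp ebx, 5  (cmp 5,5)
jl L1: not taken
mov [204], esi → M[204]=0
halt.

0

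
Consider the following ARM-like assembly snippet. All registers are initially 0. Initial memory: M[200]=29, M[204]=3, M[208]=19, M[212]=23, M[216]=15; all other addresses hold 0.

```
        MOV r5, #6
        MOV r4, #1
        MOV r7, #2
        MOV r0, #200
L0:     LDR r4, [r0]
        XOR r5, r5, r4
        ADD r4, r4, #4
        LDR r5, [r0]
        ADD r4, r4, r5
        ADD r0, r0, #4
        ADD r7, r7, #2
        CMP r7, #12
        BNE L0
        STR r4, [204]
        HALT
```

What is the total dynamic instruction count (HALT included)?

after MOV r5, #6: r5=6
after MOV r4, #1: r4=1
after MOV r7, #2: r7=2
after MOV r0, #200: r0=200
after LDR r4, [r0]: r4=M[200]=29
after XOR r5, r5, r4: r5=6^29=27
after ADD r4, r4, #4: r4=29+4=33
after LDR r5, [r0]: r5=M[200]=29
after ADD r4, r4, r5: r4=33+29=62
after ADD r0, r0, #4: r0=200+4=204
after ADD r7, r7, #2: r7=2+2=4
CMP r7, #12  (cmp 4,12)
BNE L0: taken
after LDR r4, [r0]: r4=M[204]=3
after XOR r5, r5, r4: r5=29^3=30
after ADD r4, r4, #4: r4=3+4=7
after LDR r5, [r0]: r5=M[204]=3
after ADD r4, r4, r5: r4=7+3=10
after ADD r0, r0, #4: r0=204+4=208
after ADD r7, r7, #2: r7=4+2=6
CMP r7, #12  (cmp 6,12)
BNE L0: taken
after LDR r4, [r0]: r4=M[208]=19
after XOR r5, r5, r4: r5=3^19=16
after ADD r4, r4, #4: r4=19+4=23
after LDR r5, [r0]: r5=M[208]=19
after ADD r4, r4, r5: r4=23+19=42
after ADD r0, r0, #4: r0=208+4=212
after ADD r7, r7, #2: r7=6+2=8
CMP r7, #12  (cmp 8,12)
BNE L0: taken
after LDR r4, [r0]: r4=M[212]=23
after XOR r5, r5, r4: r5=19^23=4
after ADD r4, r4, #4: r4=23+4=27
after LDR r5, [r0]: r5=M[212]=23
after ADD r4, r4, r5: r4=27+23=50
after ADD r0, r0, #4: r0=212+4=216
after ADD r7, r7, #2: r7=8+2=10
CMP r7, #12  (cmp 10,12)
BNE L0: taken
after LDR r4, [r0]: r4=M[216]=15
after XOR r5, r5, r4: r5=23^15=24
after ADD r4, r4, #4: r4=15+4=19
after LDR r5, [r0]: r5=M[216]=15
after ADD r4, r4, r5: r4=19+15=34
after ADD r0, r0, #4: r0=216+4=220
after ADD r7, r7, #2: r7=10+2=12
CMP r7, #12  (cmp 12,12)
BNE L0: not taken
STR r4, [204] → M[204]=34
halt.
Total executed instructions: 51.

51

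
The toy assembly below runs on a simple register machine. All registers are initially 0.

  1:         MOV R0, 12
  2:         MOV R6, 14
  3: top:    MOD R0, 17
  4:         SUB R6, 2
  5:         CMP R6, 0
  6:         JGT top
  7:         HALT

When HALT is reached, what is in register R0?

R0=12
R6=14
R0=12%17=12
R6=14-2=12
CMP R6, 0  (cmp 12,0)
JGT top: taken
R0=12%17=12
R6=12-2=10
CMP R6, 0  (cmp 10,0)
JGT top: taken
R0=12%17=12
R6=10-2=8
CMP R6, 0  (cmp 8,0)
JGT top: taken
R0=12%17=12
R6=8-2=6
CMP R6, 0  (cmp 6,0)
JGT top: taken
R0=12%17=12
R6=6-2=4
CMP R6, 0  (cmp 4,0)
JGT top: taken
R0=12%17=12
R6=4-2=2
CMP R6, 0  (cmp 2,0)
JGT top: taken
R0=12%17=12
R6=2-2=0
CMP R6, 0  (cmp 0,0)
JGT top: not taken
halt.

12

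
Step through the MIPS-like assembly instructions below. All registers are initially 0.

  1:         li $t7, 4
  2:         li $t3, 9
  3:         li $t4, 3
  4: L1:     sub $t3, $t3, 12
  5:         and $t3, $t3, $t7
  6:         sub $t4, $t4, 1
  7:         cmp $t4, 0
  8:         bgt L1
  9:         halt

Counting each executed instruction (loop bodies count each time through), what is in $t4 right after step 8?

li $t7, 4 → $t7=4
li $t3, 9 → $t3=9
li $t4, 3 → $t4=3
sub $t3, $t3, 12 → $t3=9-12=-3
and $t3, $t3, $t7 → $t3=(-3)&4=4
sub $t4, $t4, 1 → $t4=3-1=2
cmp $t4, 0  (cmp 2,0)
bgt L1: taken
After step 8: $t4 = 2.

2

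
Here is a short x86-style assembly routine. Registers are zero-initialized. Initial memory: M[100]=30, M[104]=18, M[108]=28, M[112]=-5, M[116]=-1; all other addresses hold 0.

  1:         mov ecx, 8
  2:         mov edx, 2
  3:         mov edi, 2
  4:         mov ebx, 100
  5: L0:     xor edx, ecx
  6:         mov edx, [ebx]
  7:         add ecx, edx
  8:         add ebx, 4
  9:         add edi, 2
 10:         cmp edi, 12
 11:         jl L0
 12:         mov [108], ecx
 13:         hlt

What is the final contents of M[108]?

after mov ecx, 8: ecx=8
after mov edx, 2: edx=2
after mov edi, 2: edi=2
after mov ebx, 100: ebx=100
after xor edx, ecx: edx=2^8=10
after mov edx, [ebx]: edx=M[100]=30
after add ecx, edx: ecx=8+30=38
after add ebx, 4: ebx=100+4=104
after add edi, 2: edi=2+2=4
cmp edi, 12  (cmp 4,12)
jl L0: taken
after xor edx, ecx: edx=30^38=56
after mov edx, [ebx]: edx=M[104]=18
after add ecx, edx: ecx=38+18=56
after add ebx, 4: ebx=104+4=108
after add edi, 2: edi=4+2=6
cmp edi, 12  (cmp 6,12)
jl L0: taken
after xor edx, ecx: edx=18^56=42
after mov edx, [ebx]: edx=M[108]=28
after add ecx, edx: ecx=56+28=84
after add ebx, 4: ebx=108+4=112
after add edi, 2: edi=6+2=8
cmp edi, 12  (cmp 8,12)
jl L0: taken
after xor edx, ecx: edx=28^84=72
after mov edx, [ebx]: edx=M[112]=-5
after add ecx, edx: ecx=84+(-5)=79
after add ebx, 4: ebx=112+4=116
after add edi, 2: edi=8+2=10
cmp edi, 12  (cmp 10,12)
jl L0: taken
after xor edx, ecx: edx=(-5)^79=-76
after mov edx, [ebx]: edx=M[116]=-1
after add ecx, edx: ecx=79+(-1)=78
after add ebx, 4: ebx=116+4=120
after add edi, 2: edi=10+2=12
cmp edi, 12  (cmp 12,12)
jl L0: not taken
mov [108], ecx → M[108]=78
halt.

78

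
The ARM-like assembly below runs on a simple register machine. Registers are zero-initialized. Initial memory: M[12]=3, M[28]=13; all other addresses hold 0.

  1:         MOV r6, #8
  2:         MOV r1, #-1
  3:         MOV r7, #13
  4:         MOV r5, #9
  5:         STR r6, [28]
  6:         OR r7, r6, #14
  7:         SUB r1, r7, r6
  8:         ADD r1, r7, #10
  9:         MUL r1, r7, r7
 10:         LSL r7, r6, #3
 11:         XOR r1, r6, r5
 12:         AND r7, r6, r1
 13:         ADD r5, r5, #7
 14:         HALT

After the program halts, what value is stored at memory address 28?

after MOV r6, #8: r6=8
after MOV r1, #-1: r1=-1
after MOV r7, #13: r7=13
after MOV r5, #9: r5=9
STR r6, [28] → M[28]=8
after OR r7, r6, #14: r7=8|14=14
after SUB r1, r7, r6: r1=14-8=6
after ADD r1, r7, #10: r1=14+10=24
after MUL r1, r7, r7: r1=14*14=196
after LSL r7, r6, #3: r7=8<<3=64
after XOR r1, r6, r5: r1=8^9=1
after AND r7, r6, r1: r7=8&1=0
after ADD r5, r5, #7: r5=9+7=16
halt.

8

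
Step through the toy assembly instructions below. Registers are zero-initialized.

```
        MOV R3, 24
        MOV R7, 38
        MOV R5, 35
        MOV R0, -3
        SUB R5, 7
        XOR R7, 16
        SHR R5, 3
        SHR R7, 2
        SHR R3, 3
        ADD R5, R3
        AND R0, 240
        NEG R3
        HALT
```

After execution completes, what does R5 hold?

MOV R3, 24 → R3=24
MOV R7, 38 → R7=38
MOV R5, 35 → R5=35
MOV R0, -3 → R0=-3
SUB R5, 7 → R5=35-7=28
XOR R7, 16 → R7=38^16=54
SHR R5, 3 → R5=28>>3=3
SHR R7, 2 → R7=54>>2=13
SHR R3, 3 → R3=24>>3=3
ADD R5, R3 → R5=3+3=6
AND R0, 240 → R0=(-3)&240=240
NEG R3 → R3=-(3)=-3
halt.

6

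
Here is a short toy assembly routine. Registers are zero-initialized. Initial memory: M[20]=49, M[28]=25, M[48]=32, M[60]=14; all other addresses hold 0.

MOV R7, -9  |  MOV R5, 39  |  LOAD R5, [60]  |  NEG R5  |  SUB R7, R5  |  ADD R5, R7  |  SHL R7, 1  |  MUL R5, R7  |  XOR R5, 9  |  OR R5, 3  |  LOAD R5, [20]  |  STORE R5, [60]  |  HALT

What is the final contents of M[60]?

R7=-9
R5=39
R5=M[60]=14
R5=-(14)=-14
R7=(-9)-(-14)=5
R5=(-14)+5=-9
R7=5<<1=10
R5=(-9)*10=-90
R5=(-90)^9=-81
R5=(-81)|3=-81
R5=M[20]=49
STORE R5, [60] → M[60]=49
halt.

49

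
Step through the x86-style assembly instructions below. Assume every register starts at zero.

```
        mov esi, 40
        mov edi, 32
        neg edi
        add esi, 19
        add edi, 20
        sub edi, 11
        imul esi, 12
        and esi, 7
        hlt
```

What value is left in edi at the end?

after mov esi, 40: esi=40
after mov edi, 32: edi=32
after neg edi: edi=-(32)=-32
after add esi, 19: esi=40+19=59
after add edi, 20: edi=(-32)+20=-12
after sub edi, 11: edi=(-12)-11=-23
after imul esi, 12: esi=59*12=708
after and esi, 7: esi=708&7=4
halt.

-23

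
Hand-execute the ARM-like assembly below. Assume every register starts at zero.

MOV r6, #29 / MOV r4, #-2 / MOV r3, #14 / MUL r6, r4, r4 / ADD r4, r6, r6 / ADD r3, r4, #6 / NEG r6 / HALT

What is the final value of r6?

MOV r6, #29 → r6=29
MOV r4, #-2 → r4=-2
MOV r3, #14 → r3=14
MUL r6, r4, r4 → r6=(-2)*(-2)=4
ADD r4, r6, r6 → r4=4+4=8
ADD r3, r4, #6 → r3=8+6=14
NEG r6 → r6=-(4)=-4
halt.

-4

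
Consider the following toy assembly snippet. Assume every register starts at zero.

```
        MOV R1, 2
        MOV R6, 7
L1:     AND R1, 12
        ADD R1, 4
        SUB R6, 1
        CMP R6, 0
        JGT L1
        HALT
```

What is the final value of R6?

0

MOV R1, 2 → R1=2
MOV R6, 7 → R6=7
AND R1, 12 → R1=2&12=0
ADD R1, 4 → R1=0+4=4
SUB R6, 1 → R6=7-1=6
CMP R6, 0  (cmp 6,0)
JGT L1: taken
AND R1, 12 → R1=4&12=4
ADD R1, 4 → R1=4+4=8
SUB R6, 1 → R6=6-1=5
CMP R6, 0  (cmp 5,0)
JGT L1: taken
AND R1, 12 → R1=8&12=8
ADD R1, 4 → R1=8+4=12
SUB R6, 1 → R6=5-1=4
CMP R6, 0  (cmp 4,0)
JGT L1: taken
AND R1, 12 → R1=12&12=12
ADD R1, 4 → R1=12+4=16
SUB R6, 1 → R6=4-1=3
CMP R6, 0  (cmp 3,0)
JGT L1: taken
AND R1, 12 → R1=16&12=0
ADD R1, 4 → R1=0+4=4
SUB R6, 1 → R6=3-1=2
CMP R6, 0  (cmp 2,0)
JGT L1: taken
AND R1, 12 → R1=4&12=4
ADD R1, 4 → R1=4+4=8
SUB R6, 1 → R6=2-1=1
CMP R6, 0  (cmp 1,0)
JGT L1: taken
AND R1, 12 → R1=8&12=8
ADD R1, 4 → R1=8+4=12
SUB R6, 1 → R6=1-1=0
CMP R6, 0  (cmp 0,0)
JGT L1: not taken
halt.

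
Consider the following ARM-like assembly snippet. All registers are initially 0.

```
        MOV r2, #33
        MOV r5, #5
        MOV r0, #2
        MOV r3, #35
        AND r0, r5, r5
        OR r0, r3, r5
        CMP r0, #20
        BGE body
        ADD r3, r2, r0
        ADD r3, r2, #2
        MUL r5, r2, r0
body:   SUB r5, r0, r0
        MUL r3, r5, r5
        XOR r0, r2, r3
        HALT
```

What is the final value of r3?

0

MOV r2, #33 → r2=33
MOV r5, #5 → r5=5
MOV r0, #2 → r0=2
MOV r3, #35 → r3=35
AND r0, r5, r5 → r0=5&5=5
OR r0, r3, r5 → r0=35|5=39
CMP r0, #20  (cmp 39,20)
BGE body: taken
SUB r5, r0, r0 → r5=39-39=0
MUL r3, r5, r5 → r3=0*0=0
XOR r0, r2, r3 → r0=33^0=33
halt.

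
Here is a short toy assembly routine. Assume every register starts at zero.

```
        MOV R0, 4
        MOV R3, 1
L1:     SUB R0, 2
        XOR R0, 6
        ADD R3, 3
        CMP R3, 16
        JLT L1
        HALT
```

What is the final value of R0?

4

R0=4
R3=1
R0=4-2=2
R0=2^6=4
R3=1+3=4
CMP R3, 16  (cmp 4,16)
JLT L1: taken
R0=4-2=2
R0=2^6=4
R3=4+3=7
CMP R3, 16  (cmp 7,16)
JLT L1: taken
R0=4-2=2
R0=2^6=4
R3=7+3=10
CMP R3, 16  (cmp 10,16)
JLT L1: taken
R0=4-2=2
R0=2^6=4
R3=10+3=13
CMP R3, 16  (cmp 13,16)
JLT L1: taken
R0=4-2=2
R0=2^6=4
R3=13+3=16
CMP R3, 16  (cmp 16,16)
JLT L1: not taken
halt.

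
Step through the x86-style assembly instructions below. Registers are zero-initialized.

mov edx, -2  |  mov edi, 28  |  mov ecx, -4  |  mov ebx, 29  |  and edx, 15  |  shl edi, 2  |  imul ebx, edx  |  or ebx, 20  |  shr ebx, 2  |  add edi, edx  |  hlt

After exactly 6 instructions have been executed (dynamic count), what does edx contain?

after mov edx, -2: edx=-2
after mov edi, 28: edi=28
after mov ecx, -4: ecx=-4
after mov ebx, 29: ebx=29
after and edx, 15: edx=(-2)&15=14
after shl edi, 2: edi=28<<2=112
After step 6: edx = 14.

14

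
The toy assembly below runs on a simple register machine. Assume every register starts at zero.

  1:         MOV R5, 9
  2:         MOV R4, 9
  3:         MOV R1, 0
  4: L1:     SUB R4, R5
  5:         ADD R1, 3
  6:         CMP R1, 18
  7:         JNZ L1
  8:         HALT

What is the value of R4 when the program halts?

-45

after MOV R5, 9: R5=9
after MOV R4, 9: R4=9
after MOV R1, 0: R1=0
after SUB R4, R5: R4=9-9=0
after ADD R1, 3: R1=0+3=3
CMP R1, 18  (cmp 3,18)
JNZ L1: taken
after SUB R4, R5: R4=0-9=-9
after ADD R1, 3: R1=3+3=6
CMP R1, 18  (cmp 6,18)
JNZ L1: taken
after SUB R4, R5: R4=(-9)-9=-18
after ADD R1, 3: R1=6+3=9
CMP R1, 18  (cmp 9,18)
JNZ L1: taken
after SUB R4, R5: R4=(-18)-9=-27
after ADD R1, 3: R1=9+3=12
CMP R1, 18  (cmp 12,18)
JNZ L1: taken
after SUB R4, R5: R4=(-27)-9=-36
after ADD R1, 3: R1=12+3=15
CMP R1, 18  (cmp 15,18)
JNZ L1: taken
after SUB R4, R5: R4=(-36)-9=-45
after ADD R1, 3: R1=15+3=18
CMP R1, 18  (cmp 18,18)
JNZ L1: not taken
halt.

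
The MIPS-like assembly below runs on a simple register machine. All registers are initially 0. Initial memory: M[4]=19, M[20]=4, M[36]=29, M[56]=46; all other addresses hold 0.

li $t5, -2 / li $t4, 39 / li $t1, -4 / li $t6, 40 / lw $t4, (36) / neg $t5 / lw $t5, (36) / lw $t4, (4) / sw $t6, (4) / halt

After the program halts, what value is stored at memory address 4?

li $t5, -2 → $t5=-2
li $t4, 39 → $t4=39
li $t1, -4 → $t1=-4
li $t6, 40 → $t6=40
lw $t4, (36) → $t4=M[36]=29
neg $t5 → $t5=-(-2)=2
lw $t5, (36) → $t5=M[36]=29
lw $t4, (4) → $t4=M[4]=19
sw $t6, (4) → M[4]=40
halt.

40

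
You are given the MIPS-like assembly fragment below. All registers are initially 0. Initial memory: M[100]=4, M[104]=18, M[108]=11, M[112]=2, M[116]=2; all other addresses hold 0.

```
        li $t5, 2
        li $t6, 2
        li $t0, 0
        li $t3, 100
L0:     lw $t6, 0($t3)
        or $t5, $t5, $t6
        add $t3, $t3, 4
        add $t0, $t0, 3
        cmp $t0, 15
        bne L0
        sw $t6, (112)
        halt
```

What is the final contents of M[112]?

2

$t5=2
$t6=2
$t0=0
$t3=100
$t6=M[100]=4
$t5=2|4=6
$t3=100+4=104
$t0=0+3=3
cmp $t0, 15  (cmp 3,15)
bne L0: taken
$t6=M[104]=18
$t5=6|18=22
$t3=104+4=108
$t0=3+3=6
cmp $t0, 15  (cmp 6,15)
bne L0: taken
$t6=M[108]=11
$t5=22|11=31
$t3=108+4=112
$t0=6+3=9
cmp $t0, 15  (cmp 9,15)
bne L0: taken
$t6=M[112]=2
$t5=31|2=31
$t3=112+4=116
$t0=9+3=12
cmp $t0, 15  (cmp 12,15)
bne L0: taken
$t6=M[116]=2
$t5=31|2=31
$t3=116+4=120
$t0=12+3=15
cmp $t0, 15  (cmp 15,15)
bne L0: not taken
sw $t6, (112) → M[112]=2
halt.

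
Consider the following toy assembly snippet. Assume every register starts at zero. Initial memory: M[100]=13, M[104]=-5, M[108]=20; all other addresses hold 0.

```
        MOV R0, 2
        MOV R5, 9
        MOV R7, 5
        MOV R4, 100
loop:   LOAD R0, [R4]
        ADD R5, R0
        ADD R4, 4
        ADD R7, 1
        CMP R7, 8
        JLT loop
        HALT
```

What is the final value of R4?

R0=2
R5=9
R7=5
R4=100
R0=M[100]=13
R5=9+13=22
R4=100+4=104
R7=5+1=6
CMP R7, 8  (cmp 6,8)
JLT loop: taken
R0=M[104]=-5
R5=22+(-5)=17
R4=104+4=108
R7=6+1=7
CMP R7, 8  (cmp 7,8)
JLT loop: taken
R0=M[108]=20
R5=17+20=37
R4=108+4=112
R7=7+1=8
CMP R7, 8  (cmp 8,8)
JLT loop: not taken
halt.

112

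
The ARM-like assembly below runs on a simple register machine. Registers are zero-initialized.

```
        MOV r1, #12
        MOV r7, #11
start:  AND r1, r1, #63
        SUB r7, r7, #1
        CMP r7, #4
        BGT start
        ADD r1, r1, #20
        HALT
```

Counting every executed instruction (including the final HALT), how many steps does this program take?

32

MOV r1, #12 → r1=12
MOV r7, #11 → r7=11
AND r1, r1, #63 → r1=12&63=12
SUB r7, r7, #1 → r7=11-1=10
CMP r7, #4  (cmp 10,4)
BGT start: taken
AND r1, r1, #63 → r1=12&63=12
SUB r7, r7, #1 → r7=10-1=9
CMP r7, #4  (cmp 9,4)
BGT start: taken
AND r1, r1, #63 → r1=12&63=12
SUB r7, r7, #1 → r7=9-1=8
CMP r7, #4  (cmp 8,4)
BGT start: taken
AND r1, r1, #63 → r1=12&63=12
SUB r7, r7, #1 → r7=8-1=7
CMP r7, #4  (cmp 7,4)
BGT start: taken
AND r1, r1, #63 → r1=12&63=12
SUB r7, r7, #1 → r7=7-1=6
CMP r7, #4  (cmp 6,4)
BGT start: taken
AND r1, r1, #63 → r1=12&63=12
SUB r7, r7, #1 → r7=6-1=5
CMP r7, #4  (cmp 5,4)
BGT start: taken
AND r1, r1, #63 → r1=12&63=12
SUB r7, r7, #1 → r7=5-1=4
CMP r7, #4  (cmp 4,4)
BGT start: not taken
ADD r1, r1, #20 → r1=12+20=32
halt.
Total executed instructions: 32.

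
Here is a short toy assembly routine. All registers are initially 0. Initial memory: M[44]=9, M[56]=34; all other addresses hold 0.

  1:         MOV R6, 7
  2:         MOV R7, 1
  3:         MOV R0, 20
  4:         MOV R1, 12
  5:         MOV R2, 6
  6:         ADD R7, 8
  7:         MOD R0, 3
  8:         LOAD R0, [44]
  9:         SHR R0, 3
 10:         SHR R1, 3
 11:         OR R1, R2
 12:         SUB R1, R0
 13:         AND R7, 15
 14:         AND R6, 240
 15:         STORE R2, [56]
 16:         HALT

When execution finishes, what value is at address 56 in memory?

6

R6=7
R7=1
R0=20
R1=12
R2=6
R7=1+8=9
R0=20%3=2
R0=M[44]=9
R0=9>>3=1
R1=12>>3=1
R1=1|6=7
R1=7-1=6
R7=9&15=9
R6=7&240=0
STORE R2, [56] → M[56]=6
halt.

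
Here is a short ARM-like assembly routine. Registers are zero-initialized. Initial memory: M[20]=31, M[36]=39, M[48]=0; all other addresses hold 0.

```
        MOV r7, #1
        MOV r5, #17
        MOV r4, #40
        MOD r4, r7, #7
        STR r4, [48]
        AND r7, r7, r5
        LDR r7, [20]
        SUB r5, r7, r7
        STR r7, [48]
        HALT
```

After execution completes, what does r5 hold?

r7=1
r5=17
r4=40
r4=1%7=1
STR r4, [48] → M[48]=1
r7=1&17=1
r7=M[20]=31
r5=31-31=0
STR r7, [48] → M[48]=31
halt.

0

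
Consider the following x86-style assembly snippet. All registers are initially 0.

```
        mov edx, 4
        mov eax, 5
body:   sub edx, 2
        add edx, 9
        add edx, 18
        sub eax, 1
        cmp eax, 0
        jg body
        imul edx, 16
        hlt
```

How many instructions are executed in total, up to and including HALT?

34

edx=4
eax=5
edx=4-2=2
edx=2+9=11
edx=11+18=29
eax=5-1=4
cmp eax, 0  (cmp 4,0)
jg body: taken
edx=29-2=27
edx=27+9=36
edx=36+18=54
eax=4-1=3
cmp eax, 0  (cmp 3,0)
jg body: taken
edx=54-2=52
edx=52+9=61
edx=61+18=79
eax=3-1=2
cmp eax, 0  (cmp 2,0)
jg body: taken
edx=79-2=77
edx=77+9=86
edx=86+18=104
eax=2-1=1
cmp eax, 0  (cmp 1,0)
jg body: taken
edx=104-2=102
edx=102+9=111
edx=111+18=129
eax=1-1=0
cmp eax, 0  (cmp 0,0)
jg body: not taken
edx=129*16=2064
halt.
Total executed instructions: 34.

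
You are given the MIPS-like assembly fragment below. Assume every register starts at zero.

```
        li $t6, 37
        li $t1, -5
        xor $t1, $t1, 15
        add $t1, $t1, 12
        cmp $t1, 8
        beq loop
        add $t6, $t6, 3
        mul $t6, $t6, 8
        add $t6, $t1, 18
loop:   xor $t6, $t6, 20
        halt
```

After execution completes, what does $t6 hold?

6

after li $t6, 37: $t6=37
after li $t1, -5: $t1=-5
after xor $t1, $t1, 15: $t1=(-5)^15=-12
after add $t1, $t1, 12: $t1=(-12)+12=0
cmp $t1, 8  (cmp 0,8)
beq loop: not taken
after add $t6, $t6, 3: $t6=37+3=40
after mul $t6, $t6, 8: $t6=40*8=320
after add $t6, $t1, 18: $t6=0+18=18
after xor $t6, $t6, 20: $t6=18^20=6
halt.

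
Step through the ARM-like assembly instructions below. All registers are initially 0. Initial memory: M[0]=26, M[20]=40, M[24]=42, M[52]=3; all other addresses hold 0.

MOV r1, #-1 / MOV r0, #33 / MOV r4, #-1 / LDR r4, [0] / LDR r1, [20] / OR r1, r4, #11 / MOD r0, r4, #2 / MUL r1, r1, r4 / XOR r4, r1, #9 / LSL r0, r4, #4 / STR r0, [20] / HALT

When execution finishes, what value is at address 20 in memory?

after MOV r1, #-1: r1=-1
after MOV r0, #33: r0=33
after MOV r4, #-1: r4=-1
after LDR r4, [0]: r4=M[0]=26
after LDR r1, [20]: r1=M[20]=40
after OR r1, r4, #11: r1=26|11=27
after MOD r0, r4, #2: r0=26%2=0
after MUL r1, r1, r4: r1=27*26=702
after XOR r4, r1, #9: r4=702^9=695
after LSL r0, r4, #4: r0=695<<4=11120
STR r0, [20] → M[20]=11120
halt.

11120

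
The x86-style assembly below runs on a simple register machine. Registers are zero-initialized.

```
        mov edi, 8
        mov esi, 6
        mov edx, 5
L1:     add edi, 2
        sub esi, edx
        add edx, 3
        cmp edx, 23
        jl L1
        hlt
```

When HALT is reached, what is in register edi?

20

mov edi, 8 → edi=8
mov esi, 6 → esi=6
mov edx, 5 → edx=5
add edi, 2 → edi=8+2=10
sub esi, edx → esi=6-5=1
add edx, 3 → edx=5+3=8
cmp edx, 23  (cmp 8,23)
jl L1: taken
add edi, 2 → edi=10+2=12
sub esi, edx → esi=1-8=-7
add edx, 3 → edx=8+3=11
cmp edx, 23  (cmp 11,23)
jl L1: taken
add edi, 2 → edi=12+2=14
sub esi, edx → esi=(-7)-11=-18
add edx, 3 → edx=11+3=14
cmp edx, 23  (cmp 14,23)
jl L1: taken
add edi, 2 → edi=14+2=16
sub esi, edx → esi=(-18)-14=-32
add edx, 3 → edx=14+3=17
cmp edx, 23  (cmp 17,23)
jl L1: taken
add edi, 2 → edi=16+2=18
sub esi, edx → esi=(-32)-17=-49
add edx, 3 → edx=17+3=20
cmp edx, 23  (cmp 20,23)
jl L1: taken
add edi, 2 → edi=18+2=20
sub esi, edx → esi=(-49)-20=-69
add edx, 3 → edx=20+3=23
cmp edx, 23  (cmp 23,23)
jl L1: not taken
halt.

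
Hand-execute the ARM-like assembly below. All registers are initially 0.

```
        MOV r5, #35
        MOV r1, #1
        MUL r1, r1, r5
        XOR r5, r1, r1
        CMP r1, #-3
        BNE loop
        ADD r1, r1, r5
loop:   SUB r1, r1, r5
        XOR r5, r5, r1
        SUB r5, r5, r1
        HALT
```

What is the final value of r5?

MOV r5, #35 → r5=35
MOV r1, #1 → r1=1
MUL r1, r1, r5 → r1=1*35=35
XOR r5, r1, r1 → r5=35^35=0
CMP r1, #-3  (cmp 35,-3)
BNE loop: taken
SUB r1, r1, r5 → r1=35-0=35
XOR r5, r5, r1 → r5=0^35=35
SUB r5, r5, r1 → r5=35-35=0
halt.

0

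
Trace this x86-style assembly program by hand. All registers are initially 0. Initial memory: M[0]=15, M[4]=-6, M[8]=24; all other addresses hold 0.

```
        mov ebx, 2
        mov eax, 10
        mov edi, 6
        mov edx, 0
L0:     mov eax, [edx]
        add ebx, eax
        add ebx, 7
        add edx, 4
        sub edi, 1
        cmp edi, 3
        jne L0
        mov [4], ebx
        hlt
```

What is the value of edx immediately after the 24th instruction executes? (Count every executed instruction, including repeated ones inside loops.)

12

mov ebx, 2 → ebx=2
mov eax, 10 → eax=10
mov edi, 6 → edi=6
mov edx, 0 → edx=0
mov eax, [edx] → eax=M[0]=15
add ebx, eax → ebx=2+15=17
add ebx, 7 → ebx=17+7=24
add edx, 4 → edx=0+4=4
sub edi, 1 → edi=6-1=5
cmp edi, 3  (cmp 5,3)
jne L0: taken
mov eax, [edx] → eax=M[4]=-6
add ebx, eax → ebx=24+(-6)=18
add ebx, 7 → ebx=18+7=25
add edx, 4 → edx=4+4=8
sub edi, 1 → edi=5-1=4
cmp edi, 3  (cmp 4,3)
jne L0: taken
mov eax, [edx] → eax=M[8]=24
add ebx, eax → ebx=25+24=49
add ebx, 7 → ebx=49+7=56
add edx, 4 → edx=8+4=12
sub edi, 1 → edi=4-1=3
cmp edi, 3  (cmp 3,3)
After step 24: edx = 12.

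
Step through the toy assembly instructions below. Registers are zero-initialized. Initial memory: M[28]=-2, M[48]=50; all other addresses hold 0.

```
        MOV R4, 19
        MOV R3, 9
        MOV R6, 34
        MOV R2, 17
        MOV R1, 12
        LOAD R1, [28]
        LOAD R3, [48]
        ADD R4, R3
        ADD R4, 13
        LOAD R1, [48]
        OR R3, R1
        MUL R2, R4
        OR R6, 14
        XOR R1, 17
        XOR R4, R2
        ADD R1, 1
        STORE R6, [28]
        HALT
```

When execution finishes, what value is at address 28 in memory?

46

R4=19
R3=9
R6=34
R2=17
R1=12
R1=M[28]=-2
R3=M[48]=50
R4=19+50=69
R4=69+13=82
R1=M[48]=50
R3=50|50=50
R2=17*82=1394
R6=34|14=46
R1=50^17=35
R4=82^1394=1312
R1=35+1=36
STORE R6, [28] → M[28]=46
halt.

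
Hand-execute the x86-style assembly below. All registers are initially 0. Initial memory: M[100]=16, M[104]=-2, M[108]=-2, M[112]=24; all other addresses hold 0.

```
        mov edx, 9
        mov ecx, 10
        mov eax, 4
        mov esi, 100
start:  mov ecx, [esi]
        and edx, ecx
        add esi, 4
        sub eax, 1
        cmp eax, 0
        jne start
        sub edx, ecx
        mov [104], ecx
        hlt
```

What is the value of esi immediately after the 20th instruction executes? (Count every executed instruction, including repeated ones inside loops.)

112

edx=9
ecx=10
eax=4
esi=100
ecx=M[100]=16
edx=9&16=0
esi=100+4=104
eax=4-1=3
cmp eax, 0  (cmp 3,0)
jne start: taken
ecx=M[104]=-2
edx=0&(-2)=0
esi=104+4=108
eax=3-1=2
cmp eax, 0  (cmp 2,0)
jne start: taken
ecx=M[108]=-2
edx=0&(-2)=0
esi=108+4=112
eax=2-1=1
After step 20: esi = 112.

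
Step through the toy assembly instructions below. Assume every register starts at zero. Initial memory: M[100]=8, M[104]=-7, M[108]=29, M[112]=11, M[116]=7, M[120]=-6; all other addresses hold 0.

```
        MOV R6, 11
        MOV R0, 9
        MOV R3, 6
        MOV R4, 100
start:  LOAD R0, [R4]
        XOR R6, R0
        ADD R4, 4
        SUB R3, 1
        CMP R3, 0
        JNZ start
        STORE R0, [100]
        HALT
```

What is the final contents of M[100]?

-6

MOV R6, 11 → R6=11
MOV R0, 9 → R0=9
MOV R3, 6 → R3=6
MOV R4, 100 → R4=100
LOAD R0, [R4] → R0=M[100]=8
XOR R6, R0 → R6=11^8=3
ADD R4, 4 → R4=100+4=104
SUB R3, 1 → R3=6-1=5
CMP R3, 0  (cmp 5,0)
JNZ start: taken
LOAD R0, [R4] → R0=M[104]=-7
XOR R6, R0 → R6=3^(-7)=-6
ADD R4, 4 → R4=104+4=108
SUB R3, 1 → R3=5-1=4
CMP R3, 0  (cmp 4,0)
JNZ start: taken
LOAD R0, [R4] → R0=M[108]=29
XOR R6, R0 → R6=(-6)^29=-25
ADD R4, 4 → R4=108+4=112
SUB R3, 1 → R3=4-1=3
CMP R3, 0  (cmp 3,0)
JNZ start: taken
LOAD R0, [R4] → R0=M[112]=11
XOR R6, R0 → R6=(-25)^11=-20
ADD R4, 4 → R4=112+4=116
SUB R3, 1 → R3=3-1=2
CMP R3, 0  (cmp 2,0)
JNZ start: taken
LOAD R0, [R4] → R0=M[116]=7
XOR R6, R0 → R6=(-20)^7=-21
ADD R4, 4 → R4=116+4=120
SUB R3, 1 → R3=2-1=1
CMP R3, 0  (cmp 1,0)
JNZ start: taken
LOAD R0, [R4] → R0=M[120]=-6
XOR R6, R0 → R6=(-21)^(-6)=17
ADD R4, 4 → R4=120+4=124
SUB R3, 1 → R3=1-1=0
CMP R3, 0  (cmp 0,0)
JNZ start: not taken
STORE R0, [100] → M[100]=-6
halt.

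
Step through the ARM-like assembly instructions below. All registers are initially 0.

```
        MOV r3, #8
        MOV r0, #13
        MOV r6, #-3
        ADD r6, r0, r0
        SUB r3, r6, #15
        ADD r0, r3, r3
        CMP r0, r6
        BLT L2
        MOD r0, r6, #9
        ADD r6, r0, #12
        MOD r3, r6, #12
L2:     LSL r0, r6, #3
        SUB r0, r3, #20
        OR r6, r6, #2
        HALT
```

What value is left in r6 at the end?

MOV r3, #8 → r3=8
MOV r0, #13 → r0=13
MOV r6, #-3 → r6=-3
ADD r6, r0, r0 → r6=13+13=26
SUB r3, r6, #15 → r3=26-15=11
ADD r0, r3, r3 → r0=11+11=22
CMP r0, r6  (cmp 22,26)
BLT L2: taken
LSL r0, r6, #3 → r0=26<<3=208
SUB r0, r3, #20 → r0=11-20=-9
OR r6, r6, #2 → r6=26|2=26
halt.

26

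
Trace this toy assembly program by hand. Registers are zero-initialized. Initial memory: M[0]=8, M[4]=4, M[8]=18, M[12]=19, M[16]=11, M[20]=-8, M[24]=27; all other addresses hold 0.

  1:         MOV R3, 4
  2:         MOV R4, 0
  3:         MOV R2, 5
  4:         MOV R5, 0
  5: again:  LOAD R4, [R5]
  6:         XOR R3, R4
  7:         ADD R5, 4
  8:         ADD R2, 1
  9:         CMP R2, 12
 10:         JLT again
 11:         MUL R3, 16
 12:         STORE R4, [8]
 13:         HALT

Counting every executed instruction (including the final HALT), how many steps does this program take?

49

MOV R3, 4 → R3=4
MOV R4, 0 → R4=0
MOV R2, 5 → R2=5
MOV R5, 0 → R5=0
LOAD R4, [R5] → R4=M[0]=8
XOR R3, R4 → R3=4^8=12
ADD R5, 4 → R5=0+4=4
ADD R2, 1 → R2=5+1=6
CMP R2, 12  (cmp 6,12)
JLT again: taken
LOAD R4, [R5] → R4=M[4]=4
XOR R3, R4 → R3=12^4=8
ADD R5, 4 → R5=4+4=8
ADD R2, 1 → R2=6+1=7
CMP R2, 12  (cmp 7,12)
JLT again: taken
LOAD R4, [R5] → R4=M[8]=18
XOR R3, R4 → R3=8^18=26
ADD R5, 4 → R5=8+4=12
ADD R2, 1 → R2=7+1=8
CMP R2, 12  (cmp 8,12)
JLT again: taken
LOAD R4, [R5] → R4=M[12]=19
XOR R3, R4 → R3=26^19=9
ADD R5, 4 → R5=12+4=16
ADD R2, 1 → R2=8+1=9
CMP R2, 12  (cmp 9,12)
JLT again: taken
LOAD R4, [R5] → R4=M[16]=11
XOR R3, R4 → R3=9^11=2
ADD R5, 4 → R5=16+4=20
ADD R2, 1 → R2=9+1=10
CMP R2, 12  (cmp 10,12)
JLT again: taken
LOAD R4, [R5] → R4=M[20]=-8
XOR R3, R4 → R3=2^(-8)=-6
ADD R5, 4 → R5=20+4=24
ADD R2, 1 → R2=10+1=11
CMP R2, 12  (cmp 11,12)
JLT again: taken
LOAD R4, [R5] → R4=M[24]=27
XOR R3, R4 → R3=(-6)^27=-31
ADD R5, 4 → R5=24+4=28
ADD R2, 1 → R2=11+1=12
CMP R2, 12  (cmp 12,12)
JLT again: not taken
MUL R3, 16 → R3=(-31)*16=-496
STORE R4, [8] → M[8]=27
halt.
Total executed instructions: 49.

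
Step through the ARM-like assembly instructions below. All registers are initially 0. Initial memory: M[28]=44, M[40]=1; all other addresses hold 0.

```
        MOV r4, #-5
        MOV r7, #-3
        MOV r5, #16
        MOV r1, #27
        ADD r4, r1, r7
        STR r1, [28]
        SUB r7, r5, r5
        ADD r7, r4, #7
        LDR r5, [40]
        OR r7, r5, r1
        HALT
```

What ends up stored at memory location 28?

r4=-5
r7=-3
r5=16
r1=27
r4=27+(-3)=24
STR r1, [28] → M[28]=27
r7=16-16=0
r7=24+7=31
r5=M[40]=1
r7=1|27=27
halt.

27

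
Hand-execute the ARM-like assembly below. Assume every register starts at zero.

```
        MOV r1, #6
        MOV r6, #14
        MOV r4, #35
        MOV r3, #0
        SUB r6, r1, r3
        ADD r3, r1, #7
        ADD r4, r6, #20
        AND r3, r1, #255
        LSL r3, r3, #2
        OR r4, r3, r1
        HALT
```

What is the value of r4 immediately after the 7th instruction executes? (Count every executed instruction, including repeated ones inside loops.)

26

MOV r1, #6 → r1=6
MOV r6, #14 → r6=14
MOV r4, #35 → r4=35
MOV r3, #0 → r3=0
SUB r6, r1, r3 → r6=6-0=6
ADD r3, r1, #7 → r3=6+7=13
ADD r4, r6, #20 → r4=6+20=26
After step 7: r4 = 26.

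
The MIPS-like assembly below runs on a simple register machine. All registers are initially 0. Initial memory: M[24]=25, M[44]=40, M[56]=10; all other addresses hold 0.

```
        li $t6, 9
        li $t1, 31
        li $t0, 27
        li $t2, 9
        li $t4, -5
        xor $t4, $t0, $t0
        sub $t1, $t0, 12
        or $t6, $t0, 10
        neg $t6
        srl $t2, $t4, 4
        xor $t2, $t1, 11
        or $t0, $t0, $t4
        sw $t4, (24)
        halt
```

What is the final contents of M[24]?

$t6=9
$t1=31
$t0=27
$t2=9
$t4=-5
$t4=27^27=0
$t1=27-12=15
$t6=27|10=27
$t6=-(27)=-27
$t2=0>>4=0
$t2=15^11=4
$t0=27|0=27
sw $t4, (24) → M[24]=0
halt.

0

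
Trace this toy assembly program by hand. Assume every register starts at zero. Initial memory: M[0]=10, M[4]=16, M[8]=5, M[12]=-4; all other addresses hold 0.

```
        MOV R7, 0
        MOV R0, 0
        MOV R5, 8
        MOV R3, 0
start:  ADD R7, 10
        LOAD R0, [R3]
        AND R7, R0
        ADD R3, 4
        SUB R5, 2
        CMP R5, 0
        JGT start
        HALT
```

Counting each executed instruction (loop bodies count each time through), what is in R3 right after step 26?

R7=0
R0=0
R5=8
R3=0
R7=0+10=10
R0=M[0]=10
R7=10&10=10
R3=0+4=4
R5=8-2=6
CMP R5, 0  (cmp 6,0)
JGT start: taken
R7=10+10=20
R0=M[4]=16
R7=20&16=16
R3=4+4=8
R5=6-2=4
CMP R5, 0  (cmp 4,0)
JGT start: taken
R7=16+10=26
R0=M[8]=5
R7=26&5=0
R3=8+4=12
R5=4-2=2
CMP R5, 0  (cmp 2,0)
JGT start: taken
R7=0+10=10
After step 26: R3 = 12.

12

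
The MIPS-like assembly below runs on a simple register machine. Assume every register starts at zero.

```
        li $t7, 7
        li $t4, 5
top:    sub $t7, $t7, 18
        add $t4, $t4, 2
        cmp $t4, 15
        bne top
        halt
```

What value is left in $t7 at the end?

-83

li $t7, 7 → $t7=7
li $t4, 5 → $t4=5
sub $t7, $t7, 18 → $t7=7-18=-11
add $t4, $t4, 2 → $t4=5+2=7
cmp $t4, 15  (cmp 7,15)
bne top: taken
sub $t7, $t7, 18 → $t7=(-11)-18=-29
add $t4, $t4, 2 → $t4=7+2=9
cmp $t4, 15  (cmp 9,15)
bne top: taken
sub $t7, $t7, 18 → $t7=(-29)-18=-47
add $t4, $t4, 2 → $t4=9+2=11
cmp $t4, 15  (cmp 11,15)
bne top: taken
sub $t7, $t7, 18 → $t7=(-47)-18=-65
add $t4, $t4, 2 → $t4=11+2=13
cmp $t4, 15  (cmp 13,15)
bne top: taken
sub $t7, $t7, 18 → $t7=(-65)-18=-83
add $t4, $t4, 2 → $t4=13+2=15
cmp $t4, 15  (cmp 15,15)
bne top: not taken
halt.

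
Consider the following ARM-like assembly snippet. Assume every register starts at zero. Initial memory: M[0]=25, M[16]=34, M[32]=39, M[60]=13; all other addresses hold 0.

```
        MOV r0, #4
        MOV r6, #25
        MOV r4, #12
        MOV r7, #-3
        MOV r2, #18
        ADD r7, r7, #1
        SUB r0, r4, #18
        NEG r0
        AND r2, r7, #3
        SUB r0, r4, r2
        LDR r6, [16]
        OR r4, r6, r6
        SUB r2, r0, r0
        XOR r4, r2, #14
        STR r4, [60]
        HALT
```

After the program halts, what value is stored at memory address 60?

after MOV r0, #4: r0=4
after MOV r6, #25: r6=25
after MOV r4, #12: r4=12
after MOV r7, #-3: r7=-3
after MOV r2, #18: r2=18
after ADD r7, r7, #1: r7=(-3)+1=-2
after SUB r0, r4, #18: r0=12-18=-6
after NEG r0: r0=-(-6)=6
after AND r2, r7, #3: r2=(-2)&3=2
after SUB r0, r4, r2: r0=12-2=10
after LDR r6, [16]: r6=M[16]=34
after OR r4, r6, r6: r4=34|34=34
after SUB r2, r0, r0: r2=10-10=0
after XOR r4, r2, #14: r4=0^14=14
STR r4, [60] → M[60]=14
halt.

14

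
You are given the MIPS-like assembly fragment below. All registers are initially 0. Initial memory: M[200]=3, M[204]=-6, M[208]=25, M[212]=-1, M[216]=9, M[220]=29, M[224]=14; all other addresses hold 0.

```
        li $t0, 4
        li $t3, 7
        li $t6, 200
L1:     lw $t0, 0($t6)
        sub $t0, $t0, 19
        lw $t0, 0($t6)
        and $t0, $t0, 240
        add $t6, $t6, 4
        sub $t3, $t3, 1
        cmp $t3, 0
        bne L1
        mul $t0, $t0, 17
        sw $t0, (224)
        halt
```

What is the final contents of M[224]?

li $t0, 4 → $t0=4
li $t3, 7 → $t3=7
li $t6, 200 → $t6=200
lw $t0, 0($t6) → $t0=M[200]=3
sub $t0, $t0, 19 → $t0=3-19=-16
lw $t0, 0($t6) → $t0=M[200]=3
and $t0, $t0, 240 → $t0=3&240=0
add $t6, $t6, 4 → $t6=200+4=204
sub $t3, $t3, 1 → $t3=7-1=6
cmp $t3, 0  (cmp 6,0)
bne L1: taken
lw $t0, 0($t6) → $t0=M[204]=-6
sub $t0, $t0, 19 → $t0=(-6)-19=-25
lw $t0, 0($t6) → $t0=M[204]=-6
and $t0, $t0, 240 → $t0=(-6)&240=240
add $t6, $t6, 4 → $t6=204+4=208
sub $t3, $t3, 1 → $t3=6-1=5
cmp $t3, 0  (cmp 5,0)
bne L1: taken
lw $t0, 0($t6) → $t0=M[208]=25
sub $t0, $t0, 19 → $t0=25-19=6
lw $t0, 0($t6) → $t0=M[208]=25
and $t0, $t0, 240 → $t0=25&240=16
add $t6, $t6, 4 → $t6=208+4=212
sub $t3, $t3, 1 → $t3=5-1=4
cmp $t3, 0  (cmp 4,0)
bne L1: taken
lw $t0, 0($t6) → $t0=M[212]=-1
sub $t0, $t0, 19 → $t0=(-1)-19=-20
lw $t0, 0($t6) → $t0=M[212]=-1
and $t0, $t0, 240 → $t0=(-1)&240=240
add $t6, $t6, 4 → $t6=212+4=216
sub $t3, $t3, 1 → $t3=4-1=3
cmp $t3, 0  (cmp 3,0)
bne L1: taken
lw $t0, 0($t6) → $t0=M[216]=9
sub $t0, $t0, 19 → $t0=9-19=-10
lw $t0, 0($t6) → $t0=M[216]=9
and $t0, $t0, 240 → $t0=9&240=0
add $t6, $t6, 4 → $t6=216+4=220
sub $t3, $t3, 1 → $t3=3-1=2
cmp $t3, 0  (cmp 2,0)
bne L1: taken
lw $t0, 0($t6) → $t0=M[220]=29
sub $t0, $t0, 19 → $t0=29-19=10
lw $t0, 0($t6) → $t0=M[220]=29
and $t0, $t0, 240 → $t0=29&240=16
add $t6, $t6, 4 → $t6=220+4=224
sub $t3, $t3, 1 → $t3=2-1=1
cmp $t3, 0  (cmp 1,0)
bne L1: taken
lw $t0, 0($t6) → $t0=M[224]=14
sub $t0, $t0, 19 → $t0=14-19=-5
lw $t0, 0($t6) → $t0=M[224]=14
and $t0, $t0, 240 → $t0=14&240=0
add $t6, $t6, 4 → $t6=224+4=228
sub $t3, $t3, 1 → $t3=1-1=0
cmp $t3, 0  (cmp 0,0)
bne L1: not taken
mul $t0, $t0, 17 → $t0=0*17=0
sw $t0, (224) → M[224]=0
halt.

0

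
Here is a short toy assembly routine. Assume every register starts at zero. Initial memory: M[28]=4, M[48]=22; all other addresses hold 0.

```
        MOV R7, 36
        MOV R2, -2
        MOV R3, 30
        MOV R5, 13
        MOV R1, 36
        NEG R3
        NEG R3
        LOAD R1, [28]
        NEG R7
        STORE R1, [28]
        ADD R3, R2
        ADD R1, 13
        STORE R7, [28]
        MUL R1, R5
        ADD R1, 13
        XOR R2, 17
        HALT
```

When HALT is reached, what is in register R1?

MOV R7, 36 → R7=36
MOV R2, -2 → R2=-2
MOV R3, 30 → R3=30
MOV R5, 13 → R5=13
MOV R1, 36 → R1=36
NEG R3 → R3=-(30)=-30
NEG R3 → R3=-(-30)=30
LOAD R1, [28] → R1=M[28]=4
NEG R7 → R7=-(36)=-36
STORE R1, [28] → M[28]=4
ADD R3, R2 → R3=30+(-2)=28
ADD R1, 13 → R1=4+13=17
STORE R7, [28] → M[28]=-36
MUL R1, R5 → R1=17*13=221
ADD R1, 13 → R1=221+13=234
XOR R2, 17 → R2=(-2)^17=-17
halt.

234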